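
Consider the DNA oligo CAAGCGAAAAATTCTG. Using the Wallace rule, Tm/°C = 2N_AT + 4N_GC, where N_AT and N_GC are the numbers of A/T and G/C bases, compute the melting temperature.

44°C

Scanning the sequence gives C=3, G=3, A=7, T=3.
A+T = 10, G+C = 6
Tm = 2(10) + 4(6) = 20 + 24 = 44°C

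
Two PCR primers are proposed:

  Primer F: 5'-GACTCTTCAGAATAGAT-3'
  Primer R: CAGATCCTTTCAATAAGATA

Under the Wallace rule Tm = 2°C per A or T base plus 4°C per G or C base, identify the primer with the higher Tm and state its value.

Primer F: A+T=11, G+C=6 → Tm = 2(11)+4(6) = 46°C
Primer R: A+T=14, G+C=6 → Tm = 2(14)+4(6) = 52°C
46°C vs 52°C → primer R is higher.

Primer R, 52°C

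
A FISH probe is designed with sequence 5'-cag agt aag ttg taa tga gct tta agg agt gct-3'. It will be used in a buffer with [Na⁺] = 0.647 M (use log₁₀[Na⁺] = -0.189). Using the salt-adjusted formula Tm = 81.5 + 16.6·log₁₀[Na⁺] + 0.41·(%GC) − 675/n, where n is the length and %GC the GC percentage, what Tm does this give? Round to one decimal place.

74.1°C

Length n = 33. Counting bases: G=10, A=10, T=10, C=3
G+C = 13, so %GC = 13/33 × 100 = 39.394%
Salt term: 16.6 × (-0.189) = -3.137
GC term: 0.41 × 39.394 = 16.152; length term: −675/33 = −20.455
Tm = 81.5 + (-3.137) + 16.152 − 20.455 = 74.06 → 74.1°C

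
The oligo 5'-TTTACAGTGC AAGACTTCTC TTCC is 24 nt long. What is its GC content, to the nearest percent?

42%

Base counts: C=7, A=5, G=3, T=9
G+C = 3 + 7 = 10 out of 24 bases
%GC = 10/24 × 100 = 41.67% ≈ 42%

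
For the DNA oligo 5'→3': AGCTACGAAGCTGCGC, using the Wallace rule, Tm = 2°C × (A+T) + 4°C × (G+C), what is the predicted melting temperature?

Base counts: G=5, C=5, T=2, A=4
So N_AT = 6 and N_GC = 10.
Tm = 2×6 + 4×10 = 52°C

52°C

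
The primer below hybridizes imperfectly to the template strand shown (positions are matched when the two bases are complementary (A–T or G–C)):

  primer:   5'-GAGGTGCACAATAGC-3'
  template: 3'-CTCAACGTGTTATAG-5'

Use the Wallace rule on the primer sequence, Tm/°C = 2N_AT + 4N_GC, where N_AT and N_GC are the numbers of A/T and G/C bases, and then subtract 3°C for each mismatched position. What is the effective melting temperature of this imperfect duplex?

Primer base counts: A=5, T=2, G=5, C=3 → A+T=7, G+C=8
Perfect-match Tm = 2(7) + 4(8) = 14 + 32 = 46°C
Mismatches (positions where the bases are not complementary): 2 (at positions 4, 14)
Effective Tm = 46 − 2×3 = 46 − 6 = 40°C

40°C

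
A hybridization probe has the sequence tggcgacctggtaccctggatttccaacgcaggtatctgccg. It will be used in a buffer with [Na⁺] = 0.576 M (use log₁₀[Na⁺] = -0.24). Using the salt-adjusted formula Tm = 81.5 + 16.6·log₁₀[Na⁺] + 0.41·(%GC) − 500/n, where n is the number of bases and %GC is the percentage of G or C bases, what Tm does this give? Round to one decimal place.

90.0°C

Length n = 42. G=12, C=13, A=7, T=10
G+C = 25, so %GC = 25/42 × 100 = 59.524%
Salt term: 16.6 × (-0.24) = -3.984
GC term: 0.41 × 59.524 = 24.405; length term: −500/42 = −11.905
Tm = 81.5 + (-3.984) + 24.405 − 11.905 = 90.016 → 90.0°C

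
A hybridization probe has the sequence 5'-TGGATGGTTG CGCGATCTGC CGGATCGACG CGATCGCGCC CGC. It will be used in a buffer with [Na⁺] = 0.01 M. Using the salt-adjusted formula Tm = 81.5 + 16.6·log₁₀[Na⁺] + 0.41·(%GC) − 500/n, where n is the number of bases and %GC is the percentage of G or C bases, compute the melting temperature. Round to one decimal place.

65.3°C

Length n = 43. C=14, T=8, A=5, G=16
G+C = 30, so %GC = 30/43 × 100 = 69.767%
Salt term: 16.6 × (-2) = -33.2
GC term: 0.41 × 69.767 = 28.604; length term: −500/43 = −11.628
Tm = 81.5 + (-33.2) + 28.604 − 11.628 = 65.276 → 65.3°C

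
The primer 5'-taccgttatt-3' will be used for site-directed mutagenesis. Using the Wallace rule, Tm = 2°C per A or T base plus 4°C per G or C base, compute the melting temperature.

Scanning the sequence gives T=5, A=2, G=1, C=2.
AT pairs contribute 7, GC pairs contribute 3.
Tm = 2(7) + 4(3) = 14 + 12 = 26°C

26°C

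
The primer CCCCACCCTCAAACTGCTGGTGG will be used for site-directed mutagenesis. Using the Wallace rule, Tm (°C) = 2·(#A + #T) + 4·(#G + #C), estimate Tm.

76°C

Counting bases: G=5, T=4, A=4, C=10
A+T = 8, G+C = 15
Tm = 2(8) + 4(15) = 16 + 60 = 76°C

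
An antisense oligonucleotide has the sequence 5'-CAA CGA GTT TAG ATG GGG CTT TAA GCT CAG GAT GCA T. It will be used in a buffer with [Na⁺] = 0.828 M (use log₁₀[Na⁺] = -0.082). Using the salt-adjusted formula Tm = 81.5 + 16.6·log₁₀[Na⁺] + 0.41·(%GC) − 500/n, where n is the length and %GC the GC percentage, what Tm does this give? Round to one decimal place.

Length n = 37. Counting bases: A=10, T=10, G=11, C=6
G+C = 17, so %GC = 17/37 × 100 = 45.946%
Salt term: 16.6 × (-0.082) = -1.361
GC term: 0.41 × 45.946 = 18.838; length term: −500/37 = −13.514
Tm = 81.5 + (-1.361) + 18.838 − 13.514 = 85.463 → 85.5°C

85.5°C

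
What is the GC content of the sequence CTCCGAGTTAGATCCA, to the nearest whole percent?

Scanning the sequence gives A=4, C=5, T=4, G=3.
G+C = 3 + 5 = 8 out of 16 bases
%GC = 8/16 × 100 = 50% ≈ 50%

50%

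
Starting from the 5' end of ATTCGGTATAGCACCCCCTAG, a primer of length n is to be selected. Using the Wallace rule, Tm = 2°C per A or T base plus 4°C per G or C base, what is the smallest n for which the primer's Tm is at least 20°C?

First 6 bases: ATTCGG → Tm = 18°C (< 20°C)
First 7 bases: ATTCGGT → Tm = 20°C (≥ 20°C)
Each additional base adds 2°C (A/T) or 4°C (G/C), so Tm is non-decreasing in n; n = 7 is the first length to reach 20°C.

n = 7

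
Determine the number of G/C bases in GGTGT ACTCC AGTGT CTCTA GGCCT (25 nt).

14

Scanning the sequence gives A=3, G=7, C=7, T=8.
G+C = 7 + 7 = 14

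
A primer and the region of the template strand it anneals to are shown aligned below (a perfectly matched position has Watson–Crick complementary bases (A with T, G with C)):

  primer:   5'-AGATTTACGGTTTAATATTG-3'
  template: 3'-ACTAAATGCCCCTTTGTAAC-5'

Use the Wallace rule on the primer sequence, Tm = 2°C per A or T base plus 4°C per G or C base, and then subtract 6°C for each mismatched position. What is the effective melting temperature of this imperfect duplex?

20°C

Primer base counts: A=6, T=9, G=4, C=1 → A+T=15, G+C=5
Perfect-match Tm = 2(15) + 4(5) = 30 + 20 = 50°C
Mismatches (positions where the bases are not complementary): 5 (at positions 1, 11, 12, 13, 16)
Effective Tm = 50 − 5×6 = 50 − 30 = 20°C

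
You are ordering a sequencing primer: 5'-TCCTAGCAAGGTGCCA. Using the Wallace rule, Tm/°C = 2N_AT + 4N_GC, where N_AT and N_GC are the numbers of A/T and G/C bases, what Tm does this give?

50°C

G=4, T=3, A=4, C=5
AT pairs contribute 7, GC pairs contribute 9.
Tm = 2×7 + 4×9 = 50°C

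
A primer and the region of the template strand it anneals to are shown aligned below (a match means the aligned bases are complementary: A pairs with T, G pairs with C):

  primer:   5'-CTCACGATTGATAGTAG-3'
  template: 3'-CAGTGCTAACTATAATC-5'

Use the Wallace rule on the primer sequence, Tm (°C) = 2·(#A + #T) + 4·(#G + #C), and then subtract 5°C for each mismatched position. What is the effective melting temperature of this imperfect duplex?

Primer base counts: A=5, T=5, G=4, C=3 → A+T=10, G+C=7
Perfect-match Tm = 2(10) + 4(7) = 20 + 28 = 48°C
Mismatches (positions where the bases are not complementary): 2 (at positions 1, 14)
Effective Tm = 48 − 2×5 = 48 − 10 = 38°C

38°C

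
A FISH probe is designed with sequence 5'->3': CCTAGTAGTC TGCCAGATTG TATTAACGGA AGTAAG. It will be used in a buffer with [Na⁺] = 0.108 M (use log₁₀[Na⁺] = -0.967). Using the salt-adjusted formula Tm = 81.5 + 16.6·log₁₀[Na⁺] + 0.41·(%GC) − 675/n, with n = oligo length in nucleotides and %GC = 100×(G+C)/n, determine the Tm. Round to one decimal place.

Length n = 36. Counting bases: A=11, C=6, T=10, G=9
G+C = 15, so %GC = 15/36 × 100 = 41.667%
Salt term: 16.6 × (-0.967) = -16.052
GC term: 0.41 × 41.667 = 17.083; length term: −675/36 = −18.75
Tm = 81.5 + (-16.052) + 17.083 − 18.75 = 63.781 → 63.8°C

63.8°C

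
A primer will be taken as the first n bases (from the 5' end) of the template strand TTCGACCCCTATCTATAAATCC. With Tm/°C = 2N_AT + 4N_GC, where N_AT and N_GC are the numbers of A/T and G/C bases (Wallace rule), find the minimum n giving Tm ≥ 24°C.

n = 8

First 7 bases: TTCGACC → Tm = 22°C (< 24°C)
First 8 bases: TTCGACCC → Tm = 26°C (≥ 24°C)
Since every base adds ≥2°C, Tm only increases with n, so the threshold is first crossed at n = 8.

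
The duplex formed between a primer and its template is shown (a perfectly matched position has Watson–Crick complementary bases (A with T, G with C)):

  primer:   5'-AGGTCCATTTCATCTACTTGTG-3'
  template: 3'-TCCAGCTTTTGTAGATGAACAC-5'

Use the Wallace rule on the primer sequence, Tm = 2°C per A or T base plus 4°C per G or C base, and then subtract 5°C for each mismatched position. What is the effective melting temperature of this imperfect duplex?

42°C

Primer base counts: A=4, T=9, G=4, C=5 → A+T=13, G+C=9
Perfect-match Tm = 2(13) + 4(9) = 26 + 36 = 62°C
Mismatches (positions where the bases are not complementary): 4 (at positions 6, 8, 9, 10)
Effective Tm = 62 − 4×5 = 62 − 20 = 42°C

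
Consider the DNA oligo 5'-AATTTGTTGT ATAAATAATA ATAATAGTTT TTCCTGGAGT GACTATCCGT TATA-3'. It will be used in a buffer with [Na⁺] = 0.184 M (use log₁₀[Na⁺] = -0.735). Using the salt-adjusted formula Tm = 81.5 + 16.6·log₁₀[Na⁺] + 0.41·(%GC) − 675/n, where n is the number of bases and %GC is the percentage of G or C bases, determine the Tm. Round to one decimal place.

Length n = 54. Counting bases: A=18, C=5, T=23, G=8
G+C = 13, so %GC = 13/54 × 100 = 24.074%
Salt term: 16.6 × (-0.735) = -12.201
GC term: 0.41 × 24.074 = 9.87; length term: −675/54 = −12.5
Tm = 81.5 + (-12.201) + 9.87 − 12.5 = 66.669 → 66.7°C

66.7°C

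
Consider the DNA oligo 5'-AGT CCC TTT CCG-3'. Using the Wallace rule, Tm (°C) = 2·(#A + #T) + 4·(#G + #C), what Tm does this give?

38°C

Counting bases: A=1, C=5, T=4, G=2
A+T = 5, G+C = 7
Tm = 2×5 + 4×7 = 38°C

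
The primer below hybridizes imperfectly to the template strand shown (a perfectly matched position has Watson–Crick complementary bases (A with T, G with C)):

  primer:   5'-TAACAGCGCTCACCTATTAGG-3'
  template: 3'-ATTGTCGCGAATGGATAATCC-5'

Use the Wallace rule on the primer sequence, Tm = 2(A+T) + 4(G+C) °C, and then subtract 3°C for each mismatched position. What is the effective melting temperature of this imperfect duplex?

59°C

Primer base counts: A=6, T=5, G=4, C=6 → A+T=11, G+C=10
Perfect-match Tm = 2(11) + 4(10) = 22 + 40 = 62°C
Mismatches (positions where the bases are not complementary): 1 (at position 11)
Effective Tm = 62 − 1×3 = 62 − 3 = 59°C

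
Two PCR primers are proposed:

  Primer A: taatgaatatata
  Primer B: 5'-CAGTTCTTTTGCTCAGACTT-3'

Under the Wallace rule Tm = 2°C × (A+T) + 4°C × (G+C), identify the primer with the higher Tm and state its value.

Primer A: A+T=12, G+C=1 → Tm = 2(12)+4(1) = 28°C
Primer B: A+T=12, G+C=8 → Tm = 2(12)+4(8) = 56°C
28°C vs 56°C → primer B is higher.

Primer B, 56°C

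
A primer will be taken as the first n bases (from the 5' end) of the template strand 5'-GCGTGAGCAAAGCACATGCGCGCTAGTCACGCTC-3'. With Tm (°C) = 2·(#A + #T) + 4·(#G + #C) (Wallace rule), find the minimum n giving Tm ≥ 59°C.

n = 19

First 18 bases: GCGTGAGCAAAGCACATG → Tm = 56°C (< 59°C)
First 19 bases: GCGTGAGCAAAGCACATGC → Tm = 60°C (≥ 59°C)
Each additional base adds 2°C (A/T) or 4°C (G/C), so Tm is non-decreasing in n; n = 19 is the first length to reach 59°C.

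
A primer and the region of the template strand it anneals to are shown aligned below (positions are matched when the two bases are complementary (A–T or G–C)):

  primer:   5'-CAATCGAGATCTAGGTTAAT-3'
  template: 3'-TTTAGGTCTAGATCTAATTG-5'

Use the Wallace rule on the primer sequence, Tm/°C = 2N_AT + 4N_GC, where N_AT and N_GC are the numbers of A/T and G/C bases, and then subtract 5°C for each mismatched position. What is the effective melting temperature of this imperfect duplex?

Primer base counts: A=7, T=6, G=4, C=3 → A+T=13, G+C=7
Perfect-match Tm = 2(13) + 4(7) = 26 + 28 = 54°C
Mismatches (positions where the bases are not complementary): 4 (at positions 1, 6, 15, 20)
Effective Tm = 54 − 4×5 = 54 − 20 = 34°C

34°C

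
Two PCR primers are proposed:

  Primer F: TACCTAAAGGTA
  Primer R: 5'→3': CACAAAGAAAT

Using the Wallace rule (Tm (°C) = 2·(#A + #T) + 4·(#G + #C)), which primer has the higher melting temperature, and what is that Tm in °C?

Primer F: A+T=8, G+C=4 → Tm = 2(8)+4(4) = 32°C
Primer R: A+T=8, G+C=3 → Tm = 2(8)+4(3) = 28°C
32°C vs 28°C → primer F is higher.

Primer F, 32°C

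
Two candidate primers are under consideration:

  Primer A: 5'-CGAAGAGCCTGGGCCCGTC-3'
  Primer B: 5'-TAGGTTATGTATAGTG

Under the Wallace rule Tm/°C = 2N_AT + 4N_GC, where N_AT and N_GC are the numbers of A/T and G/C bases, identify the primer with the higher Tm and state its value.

Primer A, 66°C

Primer A: A+T=5, G+C=14 → Tm = 2(5)+4(14) = 66°C
Primer B: A+T=11, G+C=5 → Tm = 2(11)+4(5) = 42°C
66°C vs 42°C → primer A is higher.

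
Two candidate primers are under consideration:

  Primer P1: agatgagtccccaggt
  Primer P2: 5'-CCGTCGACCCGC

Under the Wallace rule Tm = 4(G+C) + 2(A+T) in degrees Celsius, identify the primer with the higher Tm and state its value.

Primer P1: A+T=7, G+C=9 → Tm = 2(7)+4(9) = 50°C
Primer P2: A+T=2, G+C=10 → Tm = 2(2)+4(10) = 44°C
50°C vs 44°C → primer P1 is higher.

Primer P1, 50°C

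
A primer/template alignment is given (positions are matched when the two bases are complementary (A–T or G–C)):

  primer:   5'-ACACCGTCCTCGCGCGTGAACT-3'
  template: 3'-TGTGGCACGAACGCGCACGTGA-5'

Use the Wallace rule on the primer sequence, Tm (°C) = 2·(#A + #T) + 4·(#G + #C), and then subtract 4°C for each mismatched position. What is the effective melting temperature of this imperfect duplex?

Primer base counts: A=4, T=4, G=5, C=9 → A+T=8, G+C=14
Perfect-match Tm = 2(8) + 4(14) = 16 + 56 = 72°C
Mismatches (positions where the bases are not complementary): 3 (at positions 8, 11, 19)
Effective Tm = 72 − 3×4 = 72 − 12 = 60°C

60°C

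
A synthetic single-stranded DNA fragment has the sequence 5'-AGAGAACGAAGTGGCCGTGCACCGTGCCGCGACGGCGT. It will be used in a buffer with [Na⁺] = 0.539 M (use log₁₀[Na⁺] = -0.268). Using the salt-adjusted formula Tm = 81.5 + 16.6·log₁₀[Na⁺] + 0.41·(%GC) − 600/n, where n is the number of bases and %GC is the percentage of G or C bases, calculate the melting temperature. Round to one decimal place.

Length n = 38. Counting bases: T=4, A=8, G=15, C=11
G+C = 26, so %GC = 26/38 × 100 = 68.421%
Salt term: 16.6 × (-0.268) = -4.449
GC term: 0.41 × 68.421 = 28.053; length term: −600/38 = −15.789
Tm = 81.5 + (-4.449) + 28.053 − 15.789 = 89.315 → 89.3°C

89.3°C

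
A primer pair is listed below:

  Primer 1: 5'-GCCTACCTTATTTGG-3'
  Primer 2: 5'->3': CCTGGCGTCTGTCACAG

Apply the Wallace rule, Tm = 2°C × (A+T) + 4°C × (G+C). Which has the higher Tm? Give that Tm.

Primer 2, 56°C

Primer 1: A+T=8, G+C=7 → Tm = 2(8)+4(7) = 44°C
Primer 2: A+T=6, G+C=11 → Tm = 2(6)+4(11) = 56°C
44°C vs 56°C → primer 2 is higher.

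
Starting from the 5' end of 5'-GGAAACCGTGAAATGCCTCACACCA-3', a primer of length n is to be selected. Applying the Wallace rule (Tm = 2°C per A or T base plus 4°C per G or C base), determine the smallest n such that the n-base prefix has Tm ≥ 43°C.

First 14 bases: GGAAACCGTGAAAT → Tm = 40°C (< 43°C)
First 15 bases: GGAAACCGTGAAATG → Tm = 44°C (≥ 43°C)
Each additional base adds 2°C (A/T) or 4°C (G/C), so Tm is non-decreasing in n; n = 15 is the first length to reach 43°C.

n = 15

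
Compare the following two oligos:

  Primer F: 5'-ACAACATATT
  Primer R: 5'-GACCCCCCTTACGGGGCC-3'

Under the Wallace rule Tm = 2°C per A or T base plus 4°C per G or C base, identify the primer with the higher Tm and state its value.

Primer R, 64°C

Primer F: A+T=8, G+C=2 → Tm = 2(8)+4(2) = 24°C
Primer R: A+T=4, G+C=14 → Tm = 2(4)+4(14) = 64°C
24°C vs 64°C → primer R is higher.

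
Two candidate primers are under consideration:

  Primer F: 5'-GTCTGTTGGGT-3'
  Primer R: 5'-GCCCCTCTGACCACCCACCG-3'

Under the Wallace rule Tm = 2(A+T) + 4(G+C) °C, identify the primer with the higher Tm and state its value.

Primer F: A+T=5, G+C=6 → Tm = 2(5)+4(6) = 34°C
Primer R: A+T=5, G+C=15 → Tm = 2(5)+4(15) = 70°C
34°C vs 70°C → primer R is higher.

Primer R, 70°C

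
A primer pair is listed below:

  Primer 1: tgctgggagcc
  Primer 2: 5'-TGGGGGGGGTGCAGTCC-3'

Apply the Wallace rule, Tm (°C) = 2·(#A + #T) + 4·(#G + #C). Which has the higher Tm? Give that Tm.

Primer 2, 60°C

Primer 1: A+T=3, G+C=8 → Tm = 2(3)+4(8) = 38°C
Primer 2: A+T=4, G+C=13 → Tm = 2(4)+4(13) = 60°C
38°C vs 60°C → primer 2 is higher.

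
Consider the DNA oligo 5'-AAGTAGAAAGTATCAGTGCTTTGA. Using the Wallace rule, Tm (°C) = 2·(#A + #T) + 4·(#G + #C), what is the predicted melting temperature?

64°C

Counting bases: T=7, A=9, C=2, G=6
AT pairs contribute 16, GC pairs contribute 8.
Tm = 2×16 + 4×8 = 64°C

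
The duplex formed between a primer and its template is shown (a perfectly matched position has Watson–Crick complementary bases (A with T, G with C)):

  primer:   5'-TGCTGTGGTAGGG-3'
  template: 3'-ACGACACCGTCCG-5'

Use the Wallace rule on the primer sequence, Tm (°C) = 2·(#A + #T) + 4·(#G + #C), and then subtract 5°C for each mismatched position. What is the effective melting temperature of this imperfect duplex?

32°C

Primer base counts: A=1, T=4, G=7, C=1 → A+T=5, G+C=8
Perfect-match Tm = 2(5) + 4(8) = 10 + 32 = 42°C
Mismatches (positions where the bases are not complementary): 2 (at positions 9, 13)
Effective Tm = 42 − 2×5 = 42 − 10 = 32°C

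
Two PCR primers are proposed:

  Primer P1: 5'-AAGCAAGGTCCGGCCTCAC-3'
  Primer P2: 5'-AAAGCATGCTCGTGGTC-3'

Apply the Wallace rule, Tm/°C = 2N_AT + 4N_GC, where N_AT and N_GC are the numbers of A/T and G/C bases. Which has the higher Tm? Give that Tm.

Primer P1, 62°C

Primer P1: A+T=7, G+C=12 → Tm = 2(7)+4(12) = 62°C
Primer P2: A+T=8, G+C=9 → Tm = 2(8)+4(9) = 52°C
62°C vs 52°C → primer P1 is higher.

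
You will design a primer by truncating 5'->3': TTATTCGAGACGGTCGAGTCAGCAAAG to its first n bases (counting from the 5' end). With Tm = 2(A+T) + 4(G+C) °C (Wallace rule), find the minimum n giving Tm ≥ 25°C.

First 9 bases: TTATTCGAG → Tm = 24°C (< 25°C)
First 10 bases: TTATTCGAGA → Tm = 26°C (≥ 25°C)
Each additional base adds 2°C (A/T) or 4°C (G/C), so Tm is non-decreasing in n; n = 10 is the first length to reach 25°C.

n = 10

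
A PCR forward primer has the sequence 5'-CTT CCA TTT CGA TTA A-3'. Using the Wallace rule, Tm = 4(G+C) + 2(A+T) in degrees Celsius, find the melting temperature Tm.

42°C

G=1, C=4, T=7, A=4
AT pairs contribute 11, GC pairs contribute 5.
Tm = 2(11) + 4(5) = 22 + 20 = 42°C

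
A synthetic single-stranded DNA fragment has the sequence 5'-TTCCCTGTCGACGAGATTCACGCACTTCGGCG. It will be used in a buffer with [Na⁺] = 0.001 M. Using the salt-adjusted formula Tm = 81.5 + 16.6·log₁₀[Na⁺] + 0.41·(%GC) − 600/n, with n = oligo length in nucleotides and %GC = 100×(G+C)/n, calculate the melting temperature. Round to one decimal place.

Length n = 32. Counting bases: A=5, C=11, G=8, T=8
G+C = 19, so %GC = 19/32 × 100 = 59.375%
Salt term: 16.6 × (-3) = -49.8
GC term: 0.41 × 59.375 = 24.344; length term: −600/32 = −18.75
Tm = 81.5 + (-49.8) + 24.344 − 18.75 = 37.294 → 37.3°C

37.3°C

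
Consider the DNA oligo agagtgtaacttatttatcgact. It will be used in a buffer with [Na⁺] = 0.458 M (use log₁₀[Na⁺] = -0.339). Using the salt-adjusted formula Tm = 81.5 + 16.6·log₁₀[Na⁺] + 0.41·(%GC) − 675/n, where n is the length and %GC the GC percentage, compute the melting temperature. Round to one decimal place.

Length n = 23. G=4, A=7, C=3, T=9
G+C = 7, so %GC = 7/23 × 100 = 30.435%
Salt term: 16.6 × (-0.339) = -5.627
GC term: 0.41 × 30.435 = 12.478; length term: −675/23 = −29.348
Tm = 81.5 + (-5.627) + 12.478 − 29.348 = 59.003 → 59.0°C

59.0°C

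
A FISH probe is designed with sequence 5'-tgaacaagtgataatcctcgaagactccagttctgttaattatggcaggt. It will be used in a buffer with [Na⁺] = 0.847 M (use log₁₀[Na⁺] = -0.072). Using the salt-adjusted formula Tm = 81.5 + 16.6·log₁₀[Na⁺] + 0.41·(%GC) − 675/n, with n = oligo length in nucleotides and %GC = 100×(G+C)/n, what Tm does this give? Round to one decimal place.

Length n = 50. Scanning the sequence gives A=15, C=9, G=11, T=15.
G+C = 20, so %GC = 20/50 × 100 = 40%
Salt term: 16.6 × (-0.072) = -1.195
GC term: 0.41 × 40 = 16.4; length term: −675/50 = −13.5
Tm = 81.5 + (-1.195) + 16.4 − 13.5 = 83.205 → 83.2°C

83.2°C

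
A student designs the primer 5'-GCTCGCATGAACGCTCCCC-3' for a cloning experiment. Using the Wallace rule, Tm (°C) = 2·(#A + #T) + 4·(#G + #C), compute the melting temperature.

64°C

Base counts: C=9, A=3, G=4, T=3
So N_AT = 6 and N_GC = 13.
Tm = 2×6 + 4×13 = 64°C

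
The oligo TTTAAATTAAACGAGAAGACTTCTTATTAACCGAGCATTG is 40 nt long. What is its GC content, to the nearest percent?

30%

C=6, G=6, A=15, T=13
G+C = 6 + 6 = 12 out of 40 bases
%GC = 12/40 × 100 = 30% ≈ 30%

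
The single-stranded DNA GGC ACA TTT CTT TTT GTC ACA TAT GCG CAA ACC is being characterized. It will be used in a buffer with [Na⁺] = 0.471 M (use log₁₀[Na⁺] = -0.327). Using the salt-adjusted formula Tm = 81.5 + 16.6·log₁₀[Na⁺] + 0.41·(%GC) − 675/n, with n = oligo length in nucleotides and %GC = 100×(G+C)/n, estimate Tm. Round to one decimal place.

73.0°C

Length n = 33. C=9, G=5, A=8, T=11
G+C = 14, so %GC = 14/33 × 100 = 42.424%
Salt term: 16.6 × (-0.327) = -5.428
GC term: 0.41 × 42.424 = 17.394; length term: −675/33 = −20.455
Tm = 81.5 + (-5.428) + 17.394 − 20.455 = 73.011 → 73.0°C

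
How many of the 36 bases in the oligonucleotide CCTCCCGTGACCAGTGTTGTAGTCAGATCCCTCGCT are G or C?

G=8, C=13, A=5, T=10
G+C = 8 + 13 = 21

21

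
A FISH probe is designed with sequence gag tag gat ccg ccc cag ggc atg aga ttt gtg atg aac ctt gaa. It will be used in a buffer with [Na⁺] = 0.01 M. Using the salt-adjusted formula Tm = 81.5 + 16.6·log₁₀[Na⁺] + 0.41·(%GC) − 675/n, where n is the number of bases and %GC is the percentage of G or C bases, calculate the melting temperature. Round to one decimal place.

54.3°C

Length n = 45. Counting bases: C=9, A=12, T=10, G=14
G+C = 23, so %GC = 23/45 × 100 = 51.111%
Salt term: 16.6 × (-2) = -33.2
GC term: 0.41 × 51.111 = 20.956; length term: −675/45 = −15
Tm = 81.5 + (-33.2) + 20.956 − 15 = 54.256 → 54.3°C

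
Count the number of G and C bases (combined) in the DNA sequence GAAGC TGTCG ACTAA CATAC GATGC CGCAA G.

16

T=5, C=8, A=10, G=8
Total G or C: 8 + 8 = 16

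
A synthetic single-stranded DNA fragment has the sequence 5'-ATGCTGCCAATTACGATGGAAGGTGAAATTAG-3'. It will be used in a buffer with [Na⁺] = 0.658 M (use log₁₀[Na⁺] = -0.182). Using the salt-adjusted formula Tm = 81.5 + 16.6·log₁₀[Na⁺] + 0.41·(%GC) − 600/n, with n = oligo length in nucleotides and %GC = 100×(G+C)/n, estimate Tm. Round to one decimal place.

76.4°C

Length n = 32. C=4, A=11, G=9, T=8
G+C = 13, so %GC = 13/32 × 100 = 40.625%
Salt term: 16.6 × (-0.182) = -3.021
GC term: 0.41 × 40.625 = 16.656; length term: −600/32 = −18.75
Tm = 81.5 + (-3.021) + 16.656 − 18.75 = 76.385 → 76.4°C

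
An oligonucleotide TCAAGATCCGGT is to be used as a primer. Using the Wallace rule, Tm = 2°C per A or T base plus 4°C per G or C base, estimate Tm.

Counting bases: C=3, A=3, T=3, G=3
AT pairs contribute 6, GC pairs contribute 6.
Tm = 2(6) + 4(6) = 12 + 24 = 36°C

36°C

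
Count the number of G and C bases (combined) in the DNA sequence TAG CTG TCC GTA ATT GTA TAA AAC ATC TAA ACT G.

11

Counting bases: A=12, C=6, T=11, G=5
G+C = 5 + 6 = 11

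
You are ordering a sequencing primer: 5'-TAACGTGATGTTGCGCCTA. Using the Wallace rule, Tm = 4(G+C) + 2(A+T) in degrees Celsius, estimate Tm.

56°C

Counting bases: C=4, T=6, G=5, A=4
AT pairs contribute 10, GC pairs contribute 9.
Tm = 2(10) + 4(9) = 20 + 36 = 56°C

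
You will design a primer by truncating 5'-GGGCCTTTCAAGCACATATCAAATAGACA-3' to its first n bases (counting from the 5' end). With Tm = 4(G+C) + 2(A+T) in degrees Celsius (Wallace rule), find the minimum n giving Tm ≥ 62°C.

n = 21

First 20 bases: GGGCCTTTCAAGCACATATC → Tm = 60°C (< 62°C)
First 21 bases: GGGCCTTTCAAGCACATATCA → Tm = 62°C (≥ 62°C)
Since every base adds ≥2°C, Tm only increases with n, so the threshold is first crossed at n = 21.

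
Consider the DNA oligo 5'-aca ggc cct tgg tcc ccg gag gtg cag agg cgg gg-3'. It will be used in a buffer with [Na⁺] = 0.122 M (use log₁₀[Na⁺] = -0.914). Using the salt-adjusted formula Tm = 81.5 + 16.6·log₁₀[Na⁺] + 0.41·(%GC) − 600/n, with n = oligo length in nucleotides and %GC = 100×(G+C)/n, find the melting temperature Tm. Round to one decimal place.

Length n = 35. Base counts: T=4, G=16, A=5, C=10
G+C = 26, so %GC = 26/35 × 100 = 74.286%
Salt term: 16.6 × (-0.914) = -15.172
GC term: 0.41 × 74.286 = 30.457; length term: −600/35 = −17.143
Tm = 81.5 + (-15.172) + 30.457 − 17.143 = 79.642 → 79.6°C

79.6°C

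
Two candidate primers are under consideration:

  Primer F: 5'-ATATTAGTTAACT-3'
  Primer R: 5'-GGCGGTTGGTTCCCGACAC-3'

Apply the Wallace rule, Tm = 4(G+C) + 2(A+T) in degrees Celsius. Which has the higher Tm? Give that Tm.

Primer R, 64°C

Primer F: A+T=11, G+C=2 → Tm = 2(11)+4(2) = 30°C
Primer R: A+T=6, G+C=13 → Tm = 2(6)+4(13) = 64°C
30°C vs 64°C → primer R is higher.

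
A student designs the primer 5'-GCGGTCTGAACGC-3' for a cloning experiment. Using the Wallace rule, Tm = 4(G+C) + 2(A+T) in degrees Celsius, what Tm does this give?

44°C

Counting bases: A=2, T=2, G=5, C=4
AT pairs contribute 4, GC pairs contribute 9.
Tm = 2(4) + 4(9) = 8 + 36 = 44°C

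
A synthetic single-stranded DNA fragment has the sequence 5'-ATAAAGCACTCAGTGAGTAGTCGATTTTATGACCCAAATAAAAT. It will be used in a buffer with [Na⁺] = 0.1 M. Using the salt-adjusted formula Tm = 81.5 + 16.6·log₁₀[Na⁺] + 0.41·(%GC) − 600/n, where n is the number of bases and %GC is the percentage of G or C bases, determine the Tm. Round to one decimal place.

Length n = 44. Scanning the sequence gives G=7, T=12, C=7, A=18.
G+C = 14, so %GC = 14/44 × 100 = 31.818%
Salt term: 16.6 × (-1) = -16.6
GC term: 0.41 × 31.818 = 13.045; length term: −600/44 = −13.636
Tm = 81.5 + (-16.6) + 13.045 − 13.636 = 64.309 → 64.3°C

64.3°C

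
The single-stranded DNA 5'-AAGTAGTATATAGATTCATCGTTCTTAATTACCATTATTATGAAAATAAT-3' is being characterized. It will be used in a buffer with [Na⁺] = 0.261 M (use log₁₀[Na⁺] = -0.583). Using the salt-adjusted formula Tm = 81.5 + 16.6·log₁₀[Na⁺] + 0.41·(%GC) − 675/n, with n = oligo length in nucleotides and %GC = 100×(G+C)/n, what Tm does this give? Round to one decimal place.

Length n = 50. T=20, A=20, G=5, C=5
G+C = 10, so %GC = 10/50 × 100 = 20%
Salt term: 16.6 × (-0.583) = -9.678
GC term: 0.41 × 20 = 8.2; length term: −675/50 = −13.5
Tm = 81.5 + (-9.678) + 8.2 − 13.5 = 66.522 → 66.5°C

66.5°C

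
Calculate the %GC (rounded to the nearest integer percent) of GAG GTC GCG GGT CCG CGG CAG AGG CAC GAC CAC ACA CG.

Counting bases: A=8, C=13, T=2, G=15
G+C = 15 + 13 = 28 out of 38 bases
%GC = 28/38 × 100 = 73.68% ≈ 74%

74%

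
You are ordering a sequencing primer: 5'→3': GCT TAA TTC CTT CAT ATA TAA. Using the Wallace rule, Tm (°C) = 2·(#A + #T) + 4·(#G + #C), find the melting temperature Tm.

G=1, A=7, C=4, T=9
AT pairs contribute 16, GC pairs contribute 5.
Tm = 2(16) + 4(5) = 32 + 20 = 52°C

52°C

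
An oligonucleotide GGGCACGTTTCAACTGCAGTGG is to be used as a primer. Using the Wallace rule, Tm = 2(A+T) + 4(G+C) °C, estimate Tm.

70°C

Counting bases: A=4, C=5, G=8, T=5
AT pairs contribute 9, GC pairs contribute 13.
Tm = 2(9) + 4(13) = 18 + 52 = 70°C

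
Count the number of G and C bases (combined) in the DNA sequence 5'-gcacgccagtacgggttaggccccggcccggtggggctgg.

31

C=13, A=4, T=5, G=18
Total G or C: 18 + 13 = 31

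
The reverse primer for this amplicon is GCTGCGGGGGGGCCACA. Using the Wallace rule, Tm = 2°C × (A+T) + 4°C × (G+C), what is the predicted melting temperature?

62°C

Scanning the sequence gives A=2, G=9, T=1, C=5.
A+T = 3, G+C = 14
Tm = 2×3 + 4×14 = 62°C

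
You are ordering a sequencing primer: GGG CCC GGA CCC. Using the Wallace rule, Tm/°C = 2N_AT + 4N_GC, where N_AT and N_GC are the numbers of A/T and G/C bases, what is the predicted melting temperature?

46°C

T=0, A=1, C=6, G=5
A+T = 1, G+C = 11
Tm = 2×1 + 4×11 = 46°C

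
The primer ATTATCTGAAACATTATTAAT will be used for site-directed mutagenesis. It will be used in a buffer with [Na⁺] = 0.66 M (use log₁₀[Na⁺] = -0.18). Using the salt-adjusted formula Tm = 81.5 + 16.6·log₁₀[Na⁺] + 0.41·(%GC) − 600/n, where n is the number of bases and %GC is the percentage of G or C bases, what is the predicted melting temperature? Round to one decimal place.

55.8°C

Length n = 21. Scanning the sequence gives C=2, G=1, A=9, T=9.
G+C = 3, so %GC = 3/21 × 100 = 14.286%
Salt term: 16.6 × (-0.18) = -2.988
GC term: 0.41 × 14.286 = 5.857; length term: −600/21 = −28.571
Tm = 81.5 + (-2.988) + 5.857 − 28.571 = 55.798 → 55.8°C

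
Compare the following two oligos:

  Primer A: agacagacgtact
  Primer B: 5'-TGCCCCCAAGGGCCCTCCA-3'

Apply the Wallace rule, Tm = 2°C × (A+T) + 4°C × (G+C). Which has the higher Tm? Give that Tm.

Primer A: A+T=7, G+C=6 → Tm = 2(7)+4(6) = 38°C
Primer B: A+T=5, G+C=14 → Tm = 2(5)+4(14) = 66°C
38°C vs 66°C → primer B is higher.

Primer B, 66°C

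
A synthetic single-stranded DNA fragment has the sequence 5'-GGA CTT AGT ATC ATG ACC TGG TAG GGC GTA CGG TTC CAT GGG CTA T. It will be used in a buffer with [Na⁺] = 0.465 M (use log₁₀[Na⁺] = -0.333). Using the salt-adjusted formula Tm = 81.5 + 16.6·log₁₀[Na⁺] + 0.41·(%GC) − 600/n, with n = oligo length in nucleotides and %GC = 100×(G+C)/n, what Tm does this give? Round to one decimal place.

84.3°C

Length n = 46. Base counts: T=13, C=9, G=15, A=9
G+C = 24, so %GC = 24/46 × 100 = 52.174%
Salt term: 16.6 × (-0.333) = -5.528
GC term: 0.41 × 52.174 = 21.391; length term: −600/46 = −13.043
Tm = 81.5 + (-5.528) + 21.391 − 13.043 = 84.32 → 84.3°C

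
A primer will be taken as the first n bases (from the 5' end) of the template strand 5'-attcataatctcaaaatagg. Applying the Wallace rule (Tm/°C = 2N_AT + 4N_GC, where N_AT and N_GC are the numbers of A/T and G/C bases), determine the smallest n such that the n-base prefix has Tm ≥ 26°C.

n = 11

First 10 bases: ATTCATAATC → Tm = 24°C (< 26°C)
First 11 bases: ATTCATAATCT → Tm = 26°C (≥ 26°C)
Each additional base adds 2°C (A/T) or 4°C (G/C), so Tm is non-decreasing in n; n = 11 is the first length to reach 26°C.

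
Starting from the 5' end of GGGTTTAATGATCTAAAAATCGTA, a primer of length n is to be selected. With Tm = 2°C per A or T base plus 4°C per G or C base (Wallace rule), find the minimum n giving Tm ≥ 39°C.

n = 15

First 14 bases: GGGTTTAATGATCT → Tm = 38°C (< 39°C)
First 15 bases: GGGTTTAATGATCTA → Tm = 40°C (≥ 39°C)
Since every base adds ≥2°C, Tm only increases with n, so the threshold is first crossed at n = 15.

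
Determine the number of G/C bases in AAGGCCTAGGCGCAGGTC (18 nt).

Scanning the sequence gives T=2, A=4, C=5, G=7.
Total G or C: 7 + 5 = 12

12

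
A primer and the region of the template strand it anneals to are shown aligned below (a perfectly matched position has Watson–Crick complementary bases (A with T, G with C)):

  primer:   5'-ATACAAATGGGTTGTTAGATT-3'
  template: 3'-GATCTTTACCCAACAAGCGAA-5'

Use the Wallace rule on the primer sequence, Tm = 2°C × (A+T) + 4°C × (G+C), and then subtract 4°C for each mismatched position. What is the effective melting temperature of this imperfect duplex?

38°C

Primer base counts: A=7, T=8, G=5, C=1 → A+T=15, G+C=6
Perfect-match Tm = 2(15) + 4(6) = 30 + 24 = 54°C
Mismatches (positions where the bases are not complementary): 4 (at positions 1, 4, 17, 19)
Effective Tm = 54 − 4×4 = 54 − 16 = 38°C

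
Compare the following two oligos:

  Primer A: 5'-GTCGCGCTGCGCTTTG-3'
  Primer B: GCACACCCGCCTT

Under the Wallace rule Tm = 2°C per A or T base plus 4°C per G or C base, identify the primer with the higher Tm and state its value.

Primer A: A+T=5, G+C=11 → Tm = 2(5)+4(11) = 54°C
Primer B: A+T=4, G+C=9 → Tm = 2(4)+4(9) = 44°C
54°C vs 44°C → primer A is higher.

Primer A, 54°C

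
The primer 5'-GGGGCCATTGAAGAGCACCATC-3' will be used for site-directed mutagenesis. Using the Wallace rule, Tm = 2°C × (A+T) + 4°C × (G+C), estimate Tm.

70°C

Counting bases: A=6, T=3, G=7, C=6
AT pairs contribute 9, GC pairs contribute 13.
Tm = 2×9 + 4×13 = 70°C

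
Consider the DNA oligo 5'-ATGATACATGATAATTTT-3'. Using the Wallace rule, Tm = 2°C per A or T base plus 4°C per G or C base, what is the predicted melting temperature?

42°C

Base counts: C=1, A=7, T=8, G=2
A+T = 15, G+C = 3
Tm = 2(15) + 4(3) = 30 + 12 = 42°C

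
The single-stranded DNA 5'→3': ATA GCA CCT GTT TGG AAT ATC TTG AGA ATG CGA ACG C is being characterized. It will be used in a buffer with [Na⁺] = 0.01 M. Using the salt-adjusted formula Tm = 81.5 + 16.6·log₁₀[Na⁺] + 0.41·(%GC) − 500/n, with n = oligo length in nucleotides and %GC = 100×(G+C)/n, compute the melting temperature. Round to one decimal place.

Length n = 37. Scanning the sequence gives G=9, T=10, A=11, C=7.
G+C = 16, so %GC = 16/37 × 100 = 43.243%
Salt term: 16.6 × (-2) = -33.2
GC term: 0.41 × 43.243 = 17.73; length term: −500/37 = −13.514
Tm = 81.5 + (-33.2) + 17.73 − 13.514 = 52.516 → 52.5°C

52.5°C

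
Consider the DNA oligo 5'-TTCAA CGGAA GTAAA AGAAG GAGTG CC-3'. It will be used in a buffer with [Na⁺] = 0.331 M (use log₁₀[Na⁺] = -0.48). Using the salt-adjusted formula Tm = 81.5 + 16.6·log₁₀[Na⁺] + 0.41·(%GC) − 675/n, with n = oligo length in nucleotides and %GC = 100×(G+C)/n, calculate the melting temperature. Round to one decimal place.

66.8°C

Length n = 27. Scanning the sequence gives T=4, G=8, A=11, C=4.
G+C = 12, so %GC = 12/27 × 100 = 44.444%
Salt term: 16.6 × (-0.48) = -7.968
GC term: 0.41 × 44.444 = 18.222; length term: −675/27 = −25
Tm = 81.5 + (-7.968) + 18.222 − 25 = 66.754 → 66.8°C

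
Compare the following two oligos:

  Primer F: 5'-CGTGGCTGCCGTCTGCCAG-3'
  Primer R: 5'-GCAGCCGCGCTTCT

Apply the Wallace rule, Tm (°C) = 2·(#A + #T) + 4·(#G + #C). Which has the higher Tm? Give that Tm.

Primer F, 66°C

Primer F: A+T=5, G+C=14 → Tm = 2(5)+4(14) = 66°C
Primer R: A+T=4, G+C=10 → Tm = 2(4)+4(10) = 48°C
66°C vs 48°C → primer F is higher.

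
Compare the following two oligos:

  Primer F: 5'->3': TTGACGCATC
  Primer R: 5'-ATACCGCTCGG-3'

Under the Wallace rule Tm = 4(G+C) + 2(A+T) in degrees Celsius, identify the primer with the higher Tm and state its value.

Primer R, 36°C

Primer F: A+T=5, G+C=5 → Tm = 2(5)+4(5) = 30°C
Primer R: A+T=4, G+C=7 → Tm = 2(4)+4(7) = 36°C
30°C vs 36°C → primer R is higher.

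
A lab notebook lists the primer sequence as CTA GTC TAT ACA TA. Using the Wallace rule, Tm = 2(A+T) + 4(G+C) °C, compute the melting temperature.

36°C

Counting bases: T=5, A=5, G=1, C=3
So N_AT = 10 and N_GC = 4.
Tm = 2×10 + 4×4 = 36°C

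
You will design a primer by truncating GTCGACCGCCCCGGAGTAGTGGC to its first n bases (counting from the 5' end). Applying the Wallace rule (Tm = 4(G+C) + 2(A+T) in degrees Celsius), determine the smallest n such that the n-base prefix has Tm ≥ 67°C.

n = 20

First 19 bases: GTCGACCGCCCCGGAGTAG → Tm = 66°C (< 67°C)
First 20 bases: GTCGACCGCCCCGGAGTAGT → Tm = 68°C (≥ 67°C)
Each additional base adds 2°C (A/T) or 4°C (G/C), so Tm is non-decreasing in n; n = 20 is the first length to reach 67°C.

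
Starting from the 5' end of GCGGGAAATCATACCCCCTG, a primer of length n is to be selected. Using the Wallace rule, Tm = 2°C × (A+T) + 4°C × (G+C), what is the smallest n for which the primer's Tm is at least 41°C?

First 13 bases: GCGGGAAATCATA → Tm = 38°C (< 41°C)
First 14 bases: GCGGGAAATCATAC → Tm = 42°C (≥ 41°C)
Each additional base adds 2°C (A/T) or 4°C (G/C), so Tm is non-decreasing in n; n = 14 is the first length to reach 41°C.

n = 14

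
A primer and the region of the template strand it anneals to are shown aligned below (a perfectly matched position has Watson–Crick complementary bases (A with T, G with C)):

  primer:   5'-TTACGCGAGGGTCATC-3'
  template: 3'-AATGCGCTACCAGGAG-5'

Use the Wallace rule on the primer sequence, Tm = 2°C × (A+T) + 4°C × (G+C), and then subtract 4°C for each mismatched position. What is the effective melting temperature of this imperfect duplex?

42°C

Primer base counts: A=3, T=4, G=5, C=4 → A+T=7, G+C=9
Perfect-match Tm = 2(7) + 4(9) = 14 + 36 = 50°C
Mismatches (positions where the bases are not complementary): 2 (at positions 9, 14)
Effective Tm = 50 − 2×4 = 50 − 8 = 42°C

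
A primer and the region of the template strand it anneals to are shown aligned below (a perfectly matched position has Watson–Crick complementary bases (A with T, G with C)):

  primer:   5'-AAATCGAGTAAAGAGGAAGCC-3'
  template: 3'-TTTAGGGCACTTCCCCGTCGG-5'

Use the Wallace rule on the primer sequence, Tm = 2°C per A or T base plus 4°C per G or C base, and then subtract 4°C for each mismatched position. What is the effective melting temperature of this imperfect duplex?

40°C

Primer base counts: A=10, T=2, G=6, C=3 → A+T=12, G+C=9
Perfect-match Tm = 2(12) + 4(9) = 24 + 36 = 60°C
Mismatches (positions where the bases are not complementary): 5 (at positions 6, 7, 10, 14, 17)
Effective Tm = 60 − 5×4 = 60 − 20 = 40°C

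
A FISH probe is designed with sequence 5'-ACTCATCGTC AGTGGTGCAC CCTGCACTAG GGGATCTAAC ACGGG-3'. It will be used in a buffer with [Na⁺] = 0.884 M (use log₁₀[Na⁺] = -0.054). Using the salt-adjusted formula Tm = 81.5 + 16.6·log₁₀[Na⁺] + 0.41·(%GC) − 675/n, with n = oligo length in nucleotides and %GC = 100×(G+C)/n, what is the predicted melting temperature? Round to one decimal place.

Length n = 45. Counting bases: G=13, T=9, C=13, A=10
G+C = 26, so %GC = 26/45 × 100 = 57.778%
Salt term: 16.6 × (-0.054) = -0.896
GC term: 0.41 × 57.778 = 23.689; length term: −675/45 = −15
Tm = 81.5 + (-0.896) + 23.689 − 15 = 89.293 → 89.3°C

89.3°C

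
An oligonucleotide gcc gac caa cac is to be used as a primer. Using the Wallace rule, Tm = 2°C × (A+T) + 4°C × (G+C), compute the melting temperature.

40°C

Base counts: C=6, T=0, A=4, G=2
A+T = 4, G+C = 8
Tm = 2(4) + 4(8) = 8 + 32 = 40°C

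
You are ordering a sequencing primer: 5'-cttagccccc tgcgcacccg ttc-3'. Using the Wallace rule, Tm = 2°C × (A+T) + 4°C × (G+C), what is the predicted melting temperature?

78°C

Counting bases: T=5, A=2, G=4, C=12
So N_AT = 7 and N_GC = 16.
Tm = 4·16 + 2·7 = 64 + 14 = 78°C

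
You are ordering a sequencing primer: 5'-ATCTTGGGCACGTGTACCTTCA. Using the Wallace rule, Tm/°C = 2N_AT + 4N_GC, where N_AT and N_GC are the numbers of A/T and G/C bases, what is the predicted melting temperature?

Base counts: T=7, G=5, C=6, A=4
A+T = 11, G+C = 11
Tm = 2(11) + 4(11) = 22 + 44 = 66°C

66°C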